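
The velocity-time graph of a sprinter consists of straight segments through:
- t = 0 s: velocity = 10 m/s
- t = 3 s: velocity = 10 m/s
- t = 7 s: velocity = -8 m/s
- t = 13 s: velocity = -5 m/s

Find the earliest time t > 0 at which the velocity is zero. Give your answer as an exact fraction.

v changes sign on 3–7 s (from 10 to -8); the graph is linear there, so v = 0 at t = 3 + (-10)·(7 − 3)/(-8 − 10) = 47/9 s.

t = 47/9 s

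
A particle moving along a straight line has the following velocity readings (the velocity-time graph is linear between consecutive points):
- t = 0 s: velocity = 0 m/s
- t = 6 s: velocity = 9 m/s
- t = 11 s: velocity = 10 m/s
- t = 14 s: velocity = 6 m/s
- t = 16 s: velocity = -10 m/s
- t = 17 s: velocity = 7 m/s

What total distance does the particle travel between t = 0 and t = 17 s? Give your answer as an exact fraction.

3787/34 m

Distance (not displacement) is the total path length: add the absolute areas under v-t.
0–6 s: |½(0 + 9)(6)| = 27 m
6–11 s: |½(9 + 10)(5)| = 47.5 m
11–14 s: |½(10 + 6)(3)| = 24 m
14–16 s: v = 0 at t = 14.75 s; triangle areas 2.25 + 6.25 = 8.5 m
16–17 s: v = 0 at t = 282/17 s; triangle areas 50/17 + 49/34 = 149/34 m
Total distance = 3787/34 m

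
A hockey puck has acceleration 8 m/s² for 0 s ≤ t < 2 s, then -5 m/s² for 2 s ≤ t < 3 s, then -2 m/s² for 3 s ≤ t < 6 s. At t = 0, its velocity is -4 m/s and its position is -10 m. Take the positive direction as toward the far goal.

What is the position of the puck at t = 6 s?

19.5 m

On each constant-a segment, Δv = aΔt and Δx = v₀Δt + ½aΔt²; chain segment to segment.
0–2 s: v starts -4 m/s; Δx = -4·2 + ½·8·2² = 8 m; v ends 12 m/s.
2–3 s: v starts 12 m/s; Δx = 12·1 + ½·-5·1² = 9.5 m; v ends 7 m/s.
3–6 s: v starts 7 m/s; Δx = 7·3 + ½·-2·3² = 12 m; v ends 1 m/s.
x(6) = -10 + Σ Δx = 19.5 m.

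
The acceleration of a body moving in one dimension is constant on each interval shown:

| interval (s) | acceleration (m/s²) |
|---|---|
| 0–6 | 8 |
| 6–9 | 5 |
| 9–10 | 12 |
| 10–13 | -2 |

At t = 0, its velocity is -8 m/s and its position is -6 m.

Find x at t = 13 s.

On each constant-a segment, Δv = aΔt and Δx = v₀Δt + ½aΔt²; chain segment to segment.
0–6 s: v starts -8 m/s; Δx = -8·6 + ½·8·6² = 96 m; v ends 40 m/s.
6–9 s: v starts 40 m/s; Δx = 40·3 + ½·5·3² = 142.5 m; v ends 55 m/s.
9–10 s: v starts 55 m/s; Δx = 55·1 + ½·12·1² = 61 m; v ends 67 m/s.
10–13 s: v starts 67 m/s; Δx = 67·3 + ½·-2·3² = 192 m; v ends 61 m/s.
x(13) = -6 + Σ Δx = 485.5 m.

485.5 m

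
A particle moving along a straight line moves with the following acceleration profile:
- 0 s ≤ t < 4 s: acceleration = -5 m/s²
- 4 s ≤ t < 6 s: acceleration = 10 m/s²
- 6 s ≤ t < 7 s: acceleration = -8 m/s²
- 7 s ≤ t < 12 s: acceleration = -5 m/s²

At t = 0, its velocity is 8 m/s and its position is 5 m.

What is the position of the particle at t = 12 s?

On each constant-a segment, Δv = aΔt and Δx = v₀Δt + ½aΔt²; chain segment to segment.
0–4 s: v starts 8 m/s; Δx = 8·4 + ½·-5·4² = -8 m; v ends -12 m/s.
4–6 s: v starts -12 m/s; Δx = -12·2 + ½·10·2² = -4 m; v ends 8 m/s.
6–7 s: v starts 8 m/s; Δx = 8·1 + ½·-8·1² = 4 m; v ends 0 m/s.
7–12 s: v starts 0 m/s; Δx = 0·5 + ½·-5·5² = -62.5 m; v ends -25 m/s.
x(12) = 5 + Σ Δx = -65.5 m.

-65.5 m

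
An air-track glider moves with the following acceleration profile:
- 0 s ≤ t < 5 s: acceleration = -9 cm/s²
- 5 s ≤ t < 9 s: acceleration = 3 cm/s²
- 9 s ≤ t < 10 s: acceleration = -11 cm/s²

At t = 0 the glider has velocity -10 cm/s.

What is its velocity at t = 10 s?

-54 cm/s

Δv equals the area under the a-t graph; then v = v₀ + Δv.
0–5 s: -9 × 5 = -45 cm/s
5–9 s: 3 × 4 = 12 cm/s
9–10 s: -11 × 1 = -11 cm/s
Δv = -44 cm/s, so v(10) = -10 + (-44) = -54 cm/s.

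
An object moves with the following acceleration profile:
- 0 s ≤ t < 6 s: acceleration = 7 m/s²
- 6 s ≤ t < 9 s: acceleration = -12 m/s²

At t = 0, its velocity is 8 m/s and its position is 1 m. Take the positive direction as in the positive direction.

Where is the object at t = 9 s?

271 m

On each constant-a segment, Δv = aΔt and Δx = v₀Δt + ½aΔt²; chain segment to segment.
0–6 s: v starts 8 m/s; Δx = 8·6 + ½·7·6² = 174 m; v ends 50 m/s.
6–9 s: v starts 50 m/s; Δx = 50·3 + ½·-12·3² = 96 m; v ends 14 m/s.
x(9) = 1 + Σ Δx = 271 m.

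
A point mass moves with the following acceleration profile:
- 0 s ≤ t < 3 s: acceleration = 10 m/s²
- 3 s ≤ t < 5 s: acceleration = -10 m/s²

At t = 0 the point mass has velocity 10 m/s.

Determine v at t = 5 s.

Δv equals the area under the a-t graph; then v = v₀ + Δv.
0–3 s: 10 × 3 = 30 m/s
3–5 s: -10 × 2 = -20 m/s
Δv = 10 m/s, so v(5) = 10 + (10) = 20 m/s.

20 m/s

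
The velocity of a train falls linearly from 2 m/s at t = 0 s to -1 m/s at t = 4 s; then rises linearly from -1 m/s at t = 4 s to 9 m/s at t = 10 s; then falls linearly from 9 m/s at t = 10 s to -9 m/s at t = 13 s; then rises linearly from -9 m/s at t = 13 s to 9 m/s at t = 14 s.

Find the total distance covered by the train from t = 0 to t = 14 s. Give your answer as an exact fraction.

689/15 m

Distance (not displacement) is the total path length: add the absolute areas under v-t.
0–4 s: v = 0 at t = 8/3 s; triangle areas 8/3 + 2/3 = 10/3 m
4–10 s: v = 0 at t = 4.6 s; triangle areas 0.3 + 24.3 = 24.6 m
10–13 s: v = 0 at t = 11.5 s; triangle areas 6.75 + 6.75 = 13.5 m
13–14 s: v = 0 at t = 13.5 s; triangle areas 2.25 + 2.25 = 4.5 m
Total distance = 689/15 m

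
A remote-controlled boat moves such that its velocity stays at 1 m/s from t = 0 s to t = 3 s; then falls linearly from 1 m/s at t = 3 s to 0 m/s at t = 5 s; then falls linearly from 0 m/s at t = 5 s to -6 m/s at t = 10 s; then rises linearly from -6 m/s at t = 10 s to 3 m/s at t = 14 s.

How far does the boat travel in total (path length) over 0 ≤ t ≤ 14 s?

29 m

Distance (not displacement) is the total path length: add the absolute areas under v-t.
0–3 s: |1| × 3 = 3 m
3–5 s: |½(1 + 0)(2)| = 1 m
5–10 s: |½(0 + -6)(5)| = 15 m
10–14 s: v = 0 at t = 38/3 s; triangle areas 8 + 2 = 10 m
Total distance = 29 m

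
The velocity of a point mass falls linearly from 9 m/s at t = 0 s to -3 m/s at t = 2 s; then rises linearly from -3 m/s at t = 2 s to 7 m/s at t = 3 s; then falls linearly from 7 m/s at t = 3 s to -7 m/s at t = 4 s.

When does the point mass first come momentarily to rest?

t = 1.5 s

v changes sign on 0–2 s (from 9 to -3); the graph is linear there, so v = 0 at t = 0 + (-9)·(2 − 0)/(-3 − 9) = 1.5 s.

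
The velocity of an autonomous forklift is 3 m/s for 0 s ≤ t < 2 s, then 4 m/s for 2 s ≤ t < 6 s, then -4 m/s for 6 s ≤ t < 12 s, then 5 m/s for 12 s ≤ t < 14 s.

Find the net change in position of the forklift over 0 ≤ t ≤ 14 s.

Displacement is the signed area under the v-t curve.
0–2 s: 3 × 2 = 6 m
2–6 s: 4 × 4 = 16 m
6–12 s: -4 × 6 = -24 m
12–14 s: 5 × 2 = 10 m
Net displacement = 8 m

8 m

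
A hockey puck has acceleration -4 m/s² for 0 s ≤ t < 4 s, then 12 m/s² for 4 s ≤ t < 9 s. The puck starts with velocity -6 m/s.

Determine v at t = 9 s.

38 m/s

Δv equals the area under the a-t graph; then v = v₀ + Δv.
0–4 s: -4 × 4 = -16 m/s
4–9 s: 12 × 5 = 60 m/s
Δv = 44 m/s, so v(9) = -6 + (44) = 38 m/s.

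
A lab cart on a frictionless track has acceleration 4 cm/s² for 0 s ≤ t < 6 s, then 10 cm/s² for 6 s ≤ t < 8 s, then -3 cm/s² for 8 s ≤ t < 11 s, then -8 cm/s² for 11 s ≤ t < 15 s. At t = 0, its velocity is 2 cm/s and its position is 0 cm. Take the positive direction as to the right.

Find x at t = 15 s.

364.5 cm

On each constant-a segment, Δv = aΔt and Δx = v₀Δt + ½aΔt²; chain segment to segment.
0–6 s: v starts 2 cm/s; Δx = 2·6 + ½·4·6² = 84 cm; v ends 26 cm/s.
6–8 s: v starts 26 cm/s; Δx = 26·2 + ½·10·2² = 72 cm; v ends 46 cm/s.
8–11 s: v starts 46 cm/s; Δx = 46·3 + ½·-3·3² = 124.5 cm; v ends 37 cm/s.
11–15 s: v starts 37 cm/s; Δx = 37·4 + ½·-8·4² = 84 cm; v ends 5 cm/s.
x(15) = 0 + Σ Δx = 364.5 cm.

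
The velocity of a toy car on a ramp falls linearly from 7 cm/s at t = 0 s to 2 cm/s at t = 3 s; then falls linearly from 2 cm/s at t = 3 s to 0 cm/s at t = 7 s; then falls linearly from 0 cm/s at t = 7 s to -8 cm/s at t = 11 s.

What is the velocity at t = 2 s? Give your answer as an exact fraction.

On 0–3 s the graph is linear from 7 to 2 cm/s: v(2) = 7 + (2 − 7)·(2 − 0)/(3 − 0) = 11/3 cm/s.

11/3 cm/s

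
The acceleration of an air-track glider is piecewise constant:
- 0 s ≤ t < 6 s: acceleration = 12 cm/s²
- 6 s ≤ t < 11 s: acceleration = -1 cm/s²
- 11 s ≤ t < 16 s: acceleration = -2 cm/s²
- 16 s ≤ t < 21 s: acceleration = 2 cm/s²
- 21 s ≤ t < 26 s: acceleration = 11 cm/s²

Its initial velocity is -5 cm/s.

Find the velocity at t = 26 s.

Δv equals the area under the a-t graph; then v = v₀ + Δv.
0–6 s: 12 × 6 = 72 cm/s
6–11 s: -1 × 5 = -5 cm/s
11–16 s: -2 × 5 = -10 cm/s
16–21 s: 2 × 5 = 10 cm/s
21–26 s: 11 × 5 = 55 cm/s
Δv = 122 cm/s, so v(26) = -5 + (122) = 117 cm/s.

117 cm/s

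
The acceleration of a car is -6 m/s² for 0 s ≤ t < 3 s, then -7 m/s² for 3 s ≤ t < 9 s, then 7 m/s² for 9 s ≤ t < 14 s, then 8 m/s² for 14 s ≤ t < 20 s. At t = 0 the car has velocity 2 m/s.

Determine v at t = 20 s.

25 m/s

Δv equals the area under the a-t graph; then v = v₀ + Δv.
0–3 s: -6 × 3 = -18 m/s
3–9 s: -7 × 6 = -42 m/s
9–14 s: 7 × 5 = 35 m/s
14–20 s: 8 × 6 = 48 m/s
Δv = 23 m/s, so v(20) = 2 + (23) = 25 m/s.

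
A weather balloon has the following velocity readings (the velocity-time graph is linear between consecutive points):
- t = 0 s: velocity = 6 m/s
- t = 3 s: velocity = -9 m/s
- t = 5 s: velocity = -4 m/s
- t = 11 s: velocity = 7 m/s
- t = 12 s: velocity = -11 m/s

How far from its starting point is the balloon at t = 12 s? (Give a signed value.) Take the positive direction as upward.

Displacement is the signed area under the v-t curve.
0–3 s: ½(6 + -9)(3) = -4.5 m
3–5 s: ½(-9 + -4)(2) = -13 m
5–11 s: ½(-4 + 7)(6) = 9 m
11–12 s: ½(7 + -11)(1) = -2 m
Net displacement = -10.5 m

-10.5 m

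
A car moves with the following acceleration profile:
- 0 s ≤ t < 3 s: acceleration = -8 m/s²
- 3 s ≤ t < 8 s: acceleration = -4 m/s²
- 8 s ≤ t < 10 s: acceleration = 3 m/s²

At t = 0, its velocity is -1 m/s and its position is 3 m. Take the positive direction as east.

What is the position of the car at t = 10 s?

On each constant-a segment, Δv = aΔt and Δx = v₀Δt + ½aΔt²; chain segment to segment.
0–3 s: v starts -1 m/s; Δx = -1·3 + ½·-8·3² = -39 m; v ends -25 m/s.
3–8 s: v starts -25 m/s; Δx = -25·5 + ½·-4·5² = -175 m; v ends -45 m/s.
8–10 s: v starts -45 m/s; Δx = -45·2 + ½·3·2² = -84 m; v ends -39 m/s.
x(10) = 3 + Σ Δx = -295 m.

-295 m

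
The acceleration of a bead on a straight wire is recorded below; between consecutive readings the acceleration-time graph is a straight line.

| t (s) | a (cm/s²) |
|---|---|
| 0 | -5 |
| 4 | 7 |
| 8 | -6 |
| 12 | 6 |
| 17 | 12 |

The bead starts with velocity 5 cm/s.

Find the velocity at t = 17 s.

56 cm/s

Δv equals the area under the a-t graph; then v = v₀ + Δv.
0–4 s: ½(-5 + 7)(4) = 4 cm/s
4–8 s: ½(7 + -6)(4) = 2 cm/s
8–12 s: ½(-6 + 6)(4) = 0 cm/s
12–17 s: ½(6 + 12)(5) = 45 cm/s
Δv = 51 cm/s, so v(17) = 5 + (51) = 56 cm/s.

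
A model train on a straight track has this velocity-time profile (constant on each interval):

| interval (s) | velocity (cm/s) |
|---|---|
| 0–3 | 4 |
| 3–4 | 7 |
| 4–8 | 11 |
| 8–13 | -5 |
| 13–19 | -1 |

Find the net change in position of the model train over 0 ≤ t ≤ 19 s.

Net displacement equals the area under the velocity-time graph (areas below the axis count negative).
0–3 s: 4 × 3 = 12 cm
3–4 s: 7 × 1 = 7 cm
4–8 s: 11 × 4 = 44 cm
8–13 s: -5 × 5 = -25 cm
13–19 s: -1 × 6 = -6 cm
Net displacement = 32 cm

32 cm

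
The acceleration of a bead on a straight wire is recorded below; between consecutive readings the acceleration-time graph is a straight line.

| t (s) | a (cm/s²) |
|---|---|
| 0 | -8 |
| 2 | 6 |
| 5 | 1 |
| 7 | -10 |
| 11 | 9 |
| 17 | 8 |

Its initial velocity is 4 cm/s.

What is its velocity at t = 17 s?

52.5 cm/s

Δv equals the area under the a-t graph; then v = v₀ + Δv.
0–2 s: ½(-8 + 6)(2) = -2 cm/s
2–5 s: ½(6 + 1)(3) = 10.5 cm/s
5–7 s: ½(1 + -10)(2) = -9 cm/s
7–11 s: ½(-10 + 9)(4) = -2 cm/s
11–17 s: ½(9 + 8)(6) = 51 cm/s
Δv = 48.5 cm/s, so v(17) = 4 + (48.5) = 52.5 cm/s.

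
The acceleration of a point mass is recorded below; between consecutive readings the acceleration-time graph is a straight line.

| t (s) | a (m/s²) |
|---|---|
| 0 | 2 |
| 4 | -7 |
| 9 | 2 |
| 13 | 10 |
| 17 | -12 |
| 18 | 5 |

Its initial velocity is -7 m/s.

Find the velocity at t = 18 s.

Δv equals the area under the a-t graph; then v = v₀ + Δv.
0–4 s: ½(2 + -7)(4) = -10 m/s
4–9 s: ½(-7 + 2)(5) = -12.5 m/s
9–13 s: ½(2 + 10)(4) = 24 m/s
13–17 s: ½(10 + -12)(4) = -4 m/s
17–18 s: ½(-12 + 5)(1) = -3.5 m/s
Δv = -6 m/s, so v(18) = -7 + (-6) = -13 m/s.

-13 m/s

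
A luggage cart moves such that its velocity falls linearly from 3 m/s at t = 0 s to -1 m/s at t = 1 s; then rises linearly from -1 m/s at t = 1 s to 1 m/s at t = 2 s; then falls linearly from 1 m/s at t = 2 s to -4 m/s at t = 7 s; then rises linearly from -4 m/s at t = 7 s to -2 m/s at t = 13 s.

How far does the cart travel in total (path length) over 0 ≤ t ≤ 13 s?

Total distance travelled is ∫|v| dt — sum the magnitudes of each area piece.
0–1 s: v = 0 at t = 0.75 s; triangle areas 1.125 + 0.125 = 1.25 m
1–2 s: v = 0 at t = 1.5 s; triangle areas 0.25 + 0.25 = 0.5 m
2–7 s: v = 0 at t = 3 s; triangle areas 0.5 + 8 = 8.5 m
7–13 s: |½(-4 + -2)(6)| = 18 m
Total distance = 28.25 m

28.25 m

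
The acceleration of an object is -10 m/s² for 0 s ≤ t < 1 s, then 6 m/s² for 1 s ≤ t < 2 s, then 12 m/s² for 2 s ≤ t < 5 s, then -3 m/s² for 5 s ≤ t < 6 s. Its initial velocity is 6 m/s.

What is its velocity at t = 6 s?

35 m/s

Δv equals the area under the a-t graph; then v = v₀ + Δv.
0–1 s: -10 × 1 = -10 m/s
1–2 s: 6 × 1 = 6 m/s
2–5 s: 12 × 3 = 36 m/s
5–6 s: -3 × 1 = -3 m/s
Δv = 29 m/s, so v(6) = 6 + (29) = 35 m/s.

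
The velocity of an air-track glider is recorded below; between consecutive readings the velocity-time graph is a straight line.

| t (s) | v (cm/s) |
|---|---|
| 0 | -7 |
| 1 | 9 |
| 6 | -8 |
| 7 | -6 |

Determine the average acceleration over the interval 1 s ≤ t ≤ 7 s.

-2.5 cm/s²

Average acceleration = Δv/Δt = (-6 − 9)/(7 − 1) = -2.5 cm/s².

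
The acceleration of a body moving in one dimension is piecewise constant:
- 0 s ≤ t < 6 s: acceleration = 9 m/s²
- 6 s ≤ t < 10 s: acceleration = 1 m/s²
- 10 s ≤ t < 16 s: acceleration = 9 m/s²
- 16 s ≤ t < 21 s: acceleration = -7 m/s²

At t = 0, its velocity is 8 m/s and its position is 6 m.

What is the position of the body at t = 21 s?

1542.5 m

On each constant-a segment, Δv = aΔt and Δx = v₀Δt + ½aΔt²; chain segment to segment.
0–6 s: v starts 8 m/s; Δx = 8·6 + ½·9·6² = 210 m; v ends 62 m/s.
6–10 s: v starts 62 m/s; Δx = 62·4 + ½·1·4² = 256 m; v ends 66 m/s.
10–16 s: v starts 66 m/s; Δx = 66·6 + ½·9·6² = 558 m; v ends 120 m/s.
16–21 s: v starts 120 m/s; Δx = 120·5 + ½·-7·5² = 512.5 m; v ends 85 m/s.
x(21) = 6 + Σ Δx = 1542.5 m.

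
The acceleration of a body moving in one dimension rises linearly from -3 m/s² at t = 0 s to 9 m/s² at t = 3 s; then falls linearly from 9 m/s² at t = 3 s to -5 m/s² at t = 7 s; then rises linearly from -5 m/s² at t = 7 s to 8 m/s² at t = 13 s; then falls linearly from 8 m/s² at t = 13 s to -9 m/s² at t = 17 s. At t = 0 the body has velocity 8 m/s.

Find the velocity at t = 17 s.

Δv equals the area under the a-t graph; then v = v₀ + Δv.
0–3 s: ½(-3 + 9)(3) = 9 m/s
3–7 s: ½(9 + -5)(4) = 8 m/s
7–13 s: ½(-5 + 8)(6) = 9 m/s
13–17 s: ½(8 + -9)(4) = -2 m/s
Δv = 24 m/s, so v(17) = 8 + (24) = 32 m/s.

32 m/s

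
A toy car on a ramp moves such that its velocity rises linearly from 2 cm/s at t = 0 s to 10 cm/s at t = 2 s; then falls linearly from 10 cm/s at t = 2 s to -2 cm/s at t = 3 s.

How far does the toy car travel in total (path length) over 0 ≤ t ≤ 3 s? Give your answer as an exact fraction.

Total distance travelled is ∫|v| dt — sum the magnitudes of each area piece.
0–2 s: |½(2 + 10)(2)| = 12 cm
2–3 s: v = 0 at t = 17/6 s; triangle areas 25/6 + 1/6 = 13/3 cm
Total distance = 49/3 cm

49/3 cm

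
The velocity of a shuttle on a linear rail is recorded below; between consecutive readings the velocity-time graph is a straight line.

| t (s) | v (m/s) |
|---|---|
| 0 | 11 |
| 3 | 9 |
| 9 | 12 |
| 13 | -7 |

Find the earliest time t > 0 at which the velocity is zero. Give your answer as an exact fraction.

v changes sign on 9–13 s (from 12 to -7); the graph is linear there, so v = 0 at t = 9 + (-12)·(13 − 9)/(-7 − 12) = 219/19 s.

t = 219/19 s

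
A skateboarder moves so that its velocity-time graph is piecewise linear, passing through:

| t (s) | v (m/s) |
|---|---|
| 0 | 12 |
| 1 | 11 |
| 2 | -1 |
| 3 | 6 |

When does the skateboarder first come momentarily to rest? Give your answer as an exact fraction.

v changes sign on 1–2 s (from 11 to -1); the graph is linear there, so v = 0 at t = 1 + (-11)·(2 − 1)/(-1 − 11) = 23/12 s.

t = 23/12 s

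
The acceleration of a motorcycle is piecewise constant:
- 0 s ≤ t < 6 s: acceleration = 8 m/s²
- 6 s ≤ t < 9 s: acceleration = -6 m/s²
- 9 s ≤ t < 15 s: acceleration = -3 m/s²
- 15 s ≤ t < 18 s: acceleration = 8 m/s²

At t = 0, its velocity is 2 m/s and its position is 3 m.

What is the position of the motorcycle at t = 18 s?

498 m

On each constant-a segment, Δv = aΔt and Δx = v₀Δt + ½aΔt²; chain segment to segment.
0–6 s: v starts 2 m/s; Δx = 2·6 + ½·8·6² = 156 m; v ends 50 m/s.
6–9 s: v starts 50 m/s; Δx = 50·3 + ½·-6·3² = 123 m; v ends 32 m/s.
9–15 s: v starts 32 m/s; Δx = 32·6 + ½·-3·6² = 138 m; v ends 14 m/s.
15–18 s: v starts 14 m/s; Δx = 14·3 + ½·8·3² = 78 m; v ends 38 m/s.
x(18) = 3 + Σ Δx = 498 m.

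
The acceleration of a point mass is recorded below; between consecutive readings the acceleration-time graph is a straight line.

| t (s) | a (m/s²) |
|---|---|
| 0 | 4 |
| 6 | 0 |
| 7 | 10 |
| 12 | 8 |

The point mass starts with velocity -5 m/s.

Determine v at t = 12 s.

Δv equals the area under the a-t graph; then v = v₀ + Δv.
0–6 s: ½(4 + 0)(6) = 12 m/s
6–7 s: ½(0 + 10)(1) = 5 m/s
7–12 s: ½(10 + 8)(5) = 45 m/s
Δv = 62 m/s, so v(12) = -5 + (62) = 57 m/s.

57 m/s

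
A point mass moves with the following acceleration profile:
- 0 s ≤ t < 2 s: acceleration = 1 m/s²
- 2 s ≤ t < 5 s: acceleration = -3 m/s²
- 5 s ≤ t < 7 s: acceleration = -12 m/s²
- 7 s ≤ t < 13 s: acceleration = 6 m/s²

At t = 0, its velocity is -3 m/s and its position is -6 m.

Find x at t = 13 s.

On each constant-a segment, Δv = aΔt and Δx = v₀Δt + ½aΔt²; chain segment to segment.
0–2 s: v starts -3 m/s; Δx = -3·2 + ½·1·2² = -4 m; v ends -1 m/s.
2–5 s: v starts -1 m/s; Δx = -1·3 + ½·-3·3² = -16.5 m; v ends -10 m/s.
5–7 s: v starts -10 m/s; Δx = -10·2 + ½·-12·2² = -44 m; v ends -34 m/s.
7–13 s: v starts -34 m/s; Δx = -34·6 + ½·6·6² = -96 m; v ends 2 m/s.
x(13) = -6 + Σ Δx = -166.5 m.

-166.5 m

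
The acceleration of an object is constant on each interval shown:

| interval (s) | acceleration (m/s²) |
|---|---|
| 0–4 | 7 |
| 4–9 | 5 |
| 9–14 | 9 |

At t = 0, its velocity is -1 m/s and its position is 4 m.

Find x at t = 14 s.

On each constant-a segment, Δv = aΔt and Δx = v₀Δt + ½aΔt²; chain segment to segment.
0–4 s: v starts -1 m/s; Δx = -1·4 + ½·7·4² = 52 m; v ends 27 m/s.
4–9 s: v starts 27 m/s; Δx = 27·5 + ½·5·5² = 197.5 m; v ends 52 m/s.
9–14 s: v starts 52 m/s; Δx = 52·5 + ½·9·5² = 372.5 m; v ends 97 m/s.
x(14) = 4 + Σ Δx = 626 m.

626 m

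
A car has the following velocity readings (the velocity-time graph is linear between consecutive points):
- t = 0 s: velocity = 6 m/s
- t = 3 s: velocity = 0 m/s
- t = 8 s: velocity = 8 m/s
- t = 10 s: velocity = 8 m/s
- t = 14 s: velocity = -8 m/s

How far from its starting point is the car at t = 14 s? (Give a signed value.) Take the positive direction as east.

45 m

Net displacement equals the area under the velocity-time graph (areas below the axis count negative).
0–3 s: ½(6 + 0)(3) = 9 m
3–8 s: ½(0 + 8)(5) = 20 m
8–10 s: 8 × 2 = 16 m
10–14 s: ½(8 + -8)(4) = 0 m
Net displacement = 45 m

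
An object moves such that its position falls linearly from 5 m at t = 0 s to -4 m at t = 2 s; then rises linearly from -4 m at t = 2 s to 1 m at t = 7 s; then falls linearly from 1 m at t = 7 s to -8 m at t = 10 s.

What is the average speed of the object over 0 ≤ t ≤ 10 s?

Average speed = (total path length)/(elapsed time); on a piecewise-linear x-t graph the path length is Σ|Δx|.
0–2 s: |Δx| = |-4 − 5| = 9 m
2–7 s: |Δx| = |1 − -4| = 5 m
7–10 s: |Δx| = |-8 − 1| = 9 m
Total path = 23 m; average speed = 23/10 = 2.3 m/s.

2.3 m/s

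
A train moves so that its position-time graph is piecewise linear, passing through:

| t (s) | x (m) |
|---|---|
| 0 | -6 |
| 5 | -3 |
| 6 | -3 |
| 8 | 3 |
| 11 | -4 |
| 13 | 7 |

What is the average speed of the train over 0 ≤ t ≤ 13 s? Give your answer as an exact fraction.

27/13 m/s

Average speed = (total path length)/(elapsed time); on a piecewise-linear x-t graph the path length is Σ|Δx|.
0–5 s: |Δx| = |-3 − -6| = 3 m
5–6 s: |Δx| = |-3 − -3| = 0 m
6–8 s: |Δx| = |3 − -3| = 6 m
8–11 s: |Δx| = |-4 − 3| = 7 m
11–13 s: |Δx| = |7 − -4| = 11 m
Total path = 27 m; average speed = 27/13 = 27/13 m/s.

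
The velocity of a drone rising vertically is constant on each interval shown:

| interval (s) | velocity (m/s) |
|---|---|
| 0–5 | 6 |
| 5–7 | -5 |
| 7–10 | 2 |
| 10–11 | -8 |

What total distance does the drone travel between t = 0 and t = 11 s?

Distance (not displacement) is the total path length: add the absolute areas under v-t.
0–5 s: |6| × 5 = 30 m
5–7 s: |-5| × 2 = 10 m
7–10 s: |2| × 3 = 6 m
10–11 s: |-8| × 1 = 8 m
Total distance = 54 m

54 m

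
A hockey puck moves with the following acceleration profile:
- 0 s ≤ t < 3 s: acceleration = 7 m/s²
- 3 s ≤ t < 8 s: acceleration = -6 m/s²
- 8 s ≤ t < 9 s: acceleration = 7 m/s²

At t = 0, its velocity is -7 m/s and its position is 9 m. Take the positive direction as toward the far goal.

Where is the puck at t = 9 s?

2 m

On each constant-a segment, Δv = aΔt and Δx = v₀Δt + ½aΔt²; chain segment to segment.
0–3 s: v starts -7 m/s; Δx = -7·3 + ½·7·3² = 10.5 m; v ends 14 m/s.
3–8 s: v starts 14 m/s; Δx = 14·5 + ½·-6·5² = -5 m; v ends -16 m/s.
8–9 s: v starts -16 m/s; Δx = -16·1 + ½·7·1² = -12.5 m; v ends -9 m/s.
x(9) = 9 + Σ Δx = 2 m.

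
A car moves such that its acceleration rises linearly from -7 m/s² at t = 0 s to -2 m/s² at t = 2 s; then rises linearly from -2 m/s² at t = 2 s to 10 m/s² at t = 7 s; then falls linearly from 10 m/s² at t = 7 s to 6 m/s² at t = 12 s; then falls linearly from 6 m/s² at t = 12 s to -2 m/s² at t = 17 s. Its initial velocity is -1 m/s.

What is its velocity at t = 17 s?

60 m/s

Δv equals the area under the a-t graph; then v = v₀ + Δv.
0–2 s: ½(-7 + -2)(2) = -9 m/s
2–7 s: ½(-2 + 10)(5) = 20 m/s
7–12 s: ½(10 + 6)(5) = 40 m/s
12–17 s: ½(6 + -2)(5) = 10 m/s
Δv = 61 m/s, so v(17) = -1 + (61) = 60 m/s.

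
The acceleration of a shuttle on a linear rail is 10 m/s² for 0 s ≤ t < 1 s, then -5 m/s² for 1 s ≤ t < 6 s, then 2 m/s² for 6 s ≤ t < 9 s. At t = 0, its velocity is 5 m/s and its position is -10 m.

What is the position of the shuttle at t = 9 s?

-8.5 m

On each constant-a segment, Δv = aΔt and Δx = v₀Δt + ½aΔt²; chain segment to segment.
0–1 s: v starts 5 m/s; Δx = 5·1 + ½·10·1² = 10 m; v ends 15 m/s.
1–6 s: v starts 15 m/s; Δx = 15·5 + ½·-5·5² = 12.5 m; v ends -10 m/s.
6–9 s: v starts -10 m/s; Δx = -10·3 + ½·2·3² = -21 m; v ends -4 m/s.
x(9) = -10 + Σ Δx = -8.5 m.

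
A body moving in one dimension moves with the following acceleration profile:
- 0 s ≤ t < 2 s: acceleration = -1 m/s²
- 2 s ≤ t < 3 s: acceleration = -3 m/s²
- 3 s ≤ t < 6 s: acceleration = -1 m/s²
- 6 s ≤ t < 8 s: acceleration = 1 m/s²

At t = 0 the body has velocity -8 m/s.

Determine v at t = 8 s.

Δv equals the area under the a-t graph; then v = v₀ + Δv.
0–2 s: -1 × 2 = -2 m/s
2–3 s: -3 × 1 = -3 m/s
3–6 s: -1 × 3 = -3 m/s
6–8 s: 1 × 2 = 2 m/s
Δv = -6 m/s, so v(8) = -8 + (-6) = -14 m/s.

-14 m/s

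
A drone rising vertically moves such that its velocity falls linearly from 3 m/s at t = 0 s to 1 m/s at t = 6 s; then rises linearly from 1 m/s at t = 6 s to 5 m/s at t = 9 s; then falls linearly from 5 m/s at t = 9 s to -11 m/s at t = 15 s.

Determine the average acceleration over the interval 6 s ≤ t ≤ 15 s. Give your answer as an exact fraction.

Average acceleration = Δv/Δt = (-11 − 1)/(15 − 6) = -4/3 m/s².

-4/3 m/s²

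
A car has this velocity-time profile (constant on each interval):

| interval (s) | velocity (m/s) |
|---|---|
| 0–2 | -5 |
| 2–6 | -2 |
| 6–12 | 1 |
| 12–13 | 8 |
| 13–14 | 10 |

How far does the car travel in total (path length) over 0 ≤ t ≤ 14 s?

Total distance travelled is ∫|v| dt — sum the magnitudes of each area piece.
0–2 s: |-5| × 2 = 10 m
2–6 s: |-2| × 4 = 8 m
6–12 s: |1| × 6 = 6 m
12–13 s: |8| × 1 = 8 m
13–14 s: |10| × 1 = 10 m
Total distance = 42 m

42 m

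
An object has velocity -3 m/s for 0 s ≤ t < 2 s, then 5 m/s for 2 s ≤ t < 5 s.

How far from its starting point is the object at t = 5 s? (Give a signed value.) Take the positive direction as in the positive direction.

9 m

Net displacement equals the area under the velocity-time graph (areas below the axis count negative).
0–2 s: -3 × 2 = -6 m
2–5 s: 5 × 3 = 15 m
Net displacement = 9 m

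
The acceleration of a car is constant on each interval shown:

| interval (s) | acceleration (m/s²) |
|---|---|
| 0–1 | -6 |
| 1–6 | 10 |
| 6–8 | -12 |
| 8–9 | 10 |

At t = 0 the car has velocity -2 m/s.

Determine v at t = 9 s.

28 m/s

Δv equals the area under the a-t graph; then v = v₀ + Δv.
0–1 s: -6 × 1 = -6 m/s
1–6 s: 10 × 5 = 50 m/s
6–8 s: -12 × 2 = -24 m/s
8–9 s: 10 × 1 = 10 m/s
Δv = 30 m/s, so v(9) = -2 + (30) = 28 m/s.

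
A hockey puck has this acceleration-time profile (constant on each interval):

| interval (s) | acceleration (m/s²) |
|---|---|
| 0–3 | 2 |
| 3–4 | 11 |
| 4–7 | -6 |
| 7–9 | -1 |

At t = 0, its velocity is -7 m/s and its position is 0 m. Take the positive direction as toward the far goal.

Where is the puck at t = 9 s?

On each constant-a segment, Δv = aΔt and Δx = v₀Δt + ½aΔt²; chain segment to segment.
0–3 s: v starts -7 m/s; Δx = -7·3 + ½·2·3² = -12 m; v ends -1 m/s.
3–4 s: v starts -1 m/s; Δx = -1·1 + ½·11·1² = 4.5 m; v ends 10 m/s.
4–7 s: v starts 10 m/s; Δx = 10·3 + ½·-6·3² = 3 m; v ends -8 m/s.
7–9 s: v starts -8 m/s; Δx = -8·2 + ½·-1·2² = -18 m; v ends -10 m/s.
x(9) = 0 + Σ Δx = -22.5 m.

-22.5 m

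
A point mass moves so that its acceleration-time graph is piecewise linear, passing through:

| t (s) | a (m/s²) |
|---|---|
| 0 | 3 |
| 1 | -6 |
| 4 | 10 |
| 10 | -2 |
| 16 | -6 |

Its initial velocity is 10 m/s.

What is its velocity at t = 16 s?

14.5 m/s

Δv equals the area under the a-t graph; then v = v₀ + Δv.
0–1 s: ½(3 + -6)(1) = -1.5 m/s
1–4 s: ½(-6 + 10)(3) = 6 m/s
4–10 s: ½(10 + -2)(6) = 24 m/s
10–16 s: ½(-2 + -6)(6) = -24 m/s
Δv = 4.5 m/s, so v(16) = 10 + (4.5) = 14.5 m/s.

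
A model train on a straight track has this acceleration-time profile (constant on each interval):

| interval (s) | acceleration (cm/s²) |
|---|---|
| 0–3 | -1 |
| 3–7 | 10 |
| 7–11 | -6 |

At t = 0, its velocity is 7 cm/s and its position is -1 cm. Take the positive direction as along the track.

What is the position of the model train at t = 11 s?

On each constant-a segment, Δv = aΔt and Δx = v₀Δt + ½aΔt²; chain segment to segment.
0–3 s: v starts 7 cm/s; Δx = 7·3 + ½·-1·3² = 16.5 cm; v ends 4 cm/s.
3–7 s: v starts 4 cm/s; Δx = 4·4 + ½·10·4² = 96 cm; v ends 44 cm/s.
7–11 s: v starts 44 cm/s; Δx = 44·4 + ½·-6·4² = 128 cm; v ends 20 cm/s.
x(11) = -1 + Σ Δx = 239.5 cm.

239.5 cm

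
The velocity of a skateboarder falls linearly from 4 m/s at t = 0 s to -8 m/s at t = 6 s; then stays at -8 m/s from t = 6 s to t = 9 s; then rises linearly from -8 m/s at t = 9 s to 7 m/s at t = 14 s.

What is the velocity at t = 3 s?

On 0–6 s the graph is linear from 4 to -8 m/s: v(3) = 4 + (-8 − 4)·(3 − 0)/(6 − 0) = -2 m/s.

-2 m/s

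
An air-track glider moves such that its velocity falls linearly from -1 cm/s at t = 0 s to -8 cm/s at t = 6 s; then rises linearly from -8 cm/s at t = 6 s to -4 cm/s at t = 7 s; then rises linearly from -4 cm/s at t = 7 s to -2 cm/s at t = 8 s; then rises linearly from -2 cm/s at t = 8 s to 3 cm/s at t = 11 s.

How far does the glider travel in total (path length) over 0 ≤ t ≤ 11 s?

Total distance travelled is ∫|v| dt — sum the magnitudes of each area piece.
0–6 s: |½(-1 + -8)(6)| = 27 cm
6–7 s: |½(-8 + -4)(1)| = 6 cm
7–8 s: |½(-4 + -2)(1)| = 3 cm
8–11 s: v = 0 at t = 9.2 s; triangle areas 1.2 + 2.7 = 3.9 cm
Total distance = 39.9 cm

39.9 cm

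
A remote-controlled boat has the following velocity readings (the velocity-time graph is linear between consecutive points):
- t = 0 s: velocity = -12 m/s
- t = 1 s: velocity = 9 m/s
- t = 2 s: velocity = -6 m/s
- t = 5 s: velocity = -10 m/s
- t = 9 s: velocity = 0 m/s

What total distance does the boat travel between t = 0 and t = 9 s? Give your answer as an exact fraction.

Distance (not displacement) is the total path length: add the absolute areas under v-t.
0–1 s: v = 0 at t = 4/7 s; triangle areas 24/7 + 27/14 = 75/14 m
1–2 s: v = 0 at t = 1.6 s; triangle areas 2.7 + 1.2 = 3.9 m
2–5 s: |½(-6 + -10)(3)| = 24 m
5–9 s: |½(-10 + 0)(4)| = 20 m
Total distance = 1864/35 m

1864/35 m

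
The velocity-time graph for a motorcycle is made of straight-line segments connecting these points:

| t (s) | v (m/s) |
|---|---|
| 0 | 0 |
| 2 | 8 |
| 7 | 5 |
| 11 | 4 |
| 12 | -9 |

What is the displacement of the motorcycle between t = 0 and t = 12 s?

56 m

Net displacement equals the area under the velocity-time graph (areas below the axis count negative).
0–2 s: ½(0 + 8)(2) = 8 m
2–7 s: ½(8 + 5)(5) = 32.5 m
7–11 s: ½(5 + 4)(4) = 18 m
11–12 s: ½(4 + -9)(1) = -2.5 m
Net displacement = 56 m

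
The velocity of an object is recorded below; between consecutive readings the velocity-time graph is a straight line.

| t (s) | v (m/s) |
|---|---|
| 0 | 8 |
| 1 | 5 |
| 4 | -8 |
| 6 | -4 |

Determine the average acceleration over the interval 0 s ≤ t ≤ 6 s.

-2 m/s²

Average acceleration = Δv/Δt = (-4 − 8)/(6 − 0) = -2 m/s².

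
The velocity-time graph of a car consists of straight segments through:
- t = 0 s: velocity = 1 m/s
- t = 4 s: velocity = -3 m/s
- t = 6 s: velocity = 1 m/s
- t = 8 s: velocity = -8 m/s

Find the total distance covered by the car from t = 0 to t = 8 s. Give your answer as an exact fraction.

265/18 m

Distance (not displacement) is the total path length: add the absolute areas under v-t.
0–4 s: v = 0 at t = 1 s; triangle areas 0.5 + 4.5 = 5 m
4–6 s: v = 0 at t = 5.5 s; triangle areas 2.25 + 0.25 = 2.5 m
6–8 s: v = 0 at t = 56/9 s; triangle areas 1/9 + 64/9 = 65/9 m
Total distance = 265/18 m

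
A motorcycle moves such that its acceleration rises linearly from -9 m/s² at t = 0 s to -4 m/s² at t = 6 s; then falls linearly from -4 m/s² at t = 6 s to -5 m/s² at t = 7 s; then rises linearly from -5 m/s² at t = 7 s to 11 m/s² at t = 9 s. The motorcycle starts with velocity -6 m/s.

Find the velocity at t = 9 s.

-43.5 m/s

Δv equals the area under the a-t graph; then v = v₀ + Δv.
0–6 s: ½(-9 + -4)(6) = -39 m/s
6–7 s: ½(-4 + -5)(1) = -4.5 m/s
7–9 s: ½(-5 + 11)(2) = 6 m/s
Δv = -37.5 m/s, so v(9) = -6 + (-37.5) = -43.5 m/s.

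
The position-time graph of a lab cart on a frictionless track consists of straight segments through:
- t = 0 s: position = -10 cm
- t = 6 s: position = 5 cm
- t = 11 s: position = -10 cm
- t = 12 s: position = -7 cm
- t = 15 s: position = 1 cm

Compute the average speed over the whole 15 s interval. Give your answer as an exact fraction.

Average speed = (total path length)/(elapsed time); on a piecewise-linear x-t graph the path length is Σ|Δx|.
0–6 s: |Δx| = |5 − -10| = 15 cm
6–11 s: |Δx| = |-10 − 5| = 15 cm
11–12 s: |Δx| = |-7 − -10| = 3 cm
12–15 s: |Δx| = |1 − -7| = 8 cm
Total path = 41 cm; average speed = 41/15 = 41/15 cm/s.

41/15 cm/s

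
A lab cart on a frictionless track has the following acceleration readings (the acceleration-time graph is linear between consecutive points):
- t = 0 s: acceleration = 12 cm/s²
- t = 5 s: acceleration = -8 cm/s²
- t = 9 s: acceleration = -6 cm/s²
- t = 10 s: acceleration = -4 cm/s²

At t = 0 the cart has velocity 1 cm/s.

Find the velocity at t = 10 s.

-22 cm/s

Δv equals the area under the a-t graph; then v = v₀ + Δv.
0–5 s: ½(12 + -8)(5) = 10 cm/s
5–9 s: ½(-8 + -6)(4) = -28 cm/s
9–10 s: ½(-6 + -4)(1) = -5 cm/s
Δv = -23 cm/s, so v(10) = 1 + (-23) = -22 cm/s.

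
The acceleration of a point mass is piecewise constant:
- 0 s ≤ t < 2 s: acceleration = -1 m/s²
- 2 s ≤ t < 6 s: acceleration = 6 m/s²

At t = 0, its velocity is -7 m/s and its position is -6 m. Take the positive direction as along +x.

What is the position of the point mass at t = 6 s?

-10 m

On each constant-a segment, Δv = aΔt and Δx = v₀Δt + ½aΔt²; chain segment to segment.
0–2 s: v starts -7 m/s; Δx = -7·2 + ½·-1·2² = -16 m; v ends -9 m/s.
2–6 s: v starts -9 m/s; Δx = -9·4 + ½·6·4² = 12 m; v ends 15 m/s.
x(6) = -6 + Σ Δx = -10 m.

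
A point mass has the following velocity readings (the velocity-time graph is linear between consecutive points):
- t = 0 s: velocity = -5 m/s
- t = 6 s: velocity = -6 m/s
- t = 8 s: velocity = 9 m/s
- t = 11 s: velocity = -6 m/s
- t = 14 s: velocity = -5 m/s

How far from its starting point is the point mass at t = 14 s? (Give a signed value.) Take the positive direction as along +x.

-42 m

Displacement is the signed area under the v-t curve.
0–6 s: ½(-5 + -6)(6) = -33 m
6–8 s: ½(-6 + 9)(2) = 3 m
8–11 s: ½(9 + -6)(3) = 4.5 m
11–14 s: ½(-6 + -5)(3) = -16.5 m
Net displacement = -42 m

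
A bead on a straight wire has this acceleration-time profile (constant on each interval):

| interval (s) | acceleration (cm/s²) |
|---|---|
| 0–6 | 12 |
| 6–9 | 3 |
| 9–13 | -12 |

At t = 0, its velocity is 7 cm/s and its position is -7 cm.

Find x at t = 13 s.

On each constant-a segment, Δv = aΔt and Δx = v₀Δt + ½aΔt²; chain segment to segment.
0–6 s: v starts 7 cm/s; Δx = 7·6 + ½·12·6² = 258 cm; v ends 79 cm/s.
6–9 s: v starts 79 cm/s; Δx = 79·3 + ½·3·3² = 250.5 cm; v ends 88 cm/s.
9–13 s: v starts 88 cm/s; Δx = 88·4 + ½·-12·4² = 256 cm; v ends 40 cm/s.
x(13) = -7 + Σ Δx = 757.5 cm.

757.5 cm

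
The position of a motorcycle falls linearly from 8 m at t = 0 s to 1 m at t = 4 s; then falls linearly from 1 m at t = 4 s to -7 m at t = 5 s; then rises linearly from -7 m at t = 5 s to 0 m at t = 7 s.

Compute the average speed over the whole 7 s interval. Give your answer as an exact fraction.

Average speed = (total path length)/(elapsed time); on a piecewise-linear x-t graph the path length is Σ|Δx|.
0–4 s: |Δx| = |1 − 8| = 7 m
4–5 s: |Δx| = |-7 − 1| = 8 m
5–7 s: |Δx| = |0 − -7| = 7 m
Total path = 22 m; average speed = 22/7 = 22/7 m/s.

22/7 m/s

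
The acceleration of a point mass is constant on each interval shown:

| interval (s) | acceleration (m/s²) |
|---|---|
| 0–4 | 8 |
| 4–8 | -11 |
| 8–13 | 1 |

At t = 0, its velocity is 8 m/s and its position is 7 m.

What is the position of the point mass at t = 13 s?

On each constant-a segment, Δv = aΔt and Δx = v₀Δt + ½aΔt²; chain segment to segment.
0–4 s: v starts 8 m/s; Δx = 8·4 + ½·8·4² = 96 m; v ends 40 m/s.
4–8 s: v starts 40 m/s; Δx = 40·4 + ½·-11·4² = 72 m; v ends -4 m/s.
8–13 s: v starts -4 m/s; Δx = -4·5 + ½·1·5² = -7.5 m; v ends 1 m/s.
x(13) = 7 + Σ Δx = 167.5 m.

167.5 m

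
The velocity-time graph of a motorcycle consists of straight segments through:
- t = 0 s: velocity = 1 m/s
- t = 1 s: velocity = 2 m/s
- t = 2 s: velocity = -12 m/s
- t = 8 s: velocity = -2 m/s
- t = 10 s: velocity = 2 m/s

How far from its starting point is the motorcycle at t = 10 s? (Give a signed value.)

-45.5 m

Displacement is the signed area under the v-t curve.
0–1 s: ½(1 + 2)(1) = 1.5 m
1–2 s: ½(2 + -12)(1) = -5 m
2–8 s: ½(-12 + -2)(6) = -42 m
8–10 s: ½(-2 + 2)(2) = 0 m
Net displacement = -45.5 m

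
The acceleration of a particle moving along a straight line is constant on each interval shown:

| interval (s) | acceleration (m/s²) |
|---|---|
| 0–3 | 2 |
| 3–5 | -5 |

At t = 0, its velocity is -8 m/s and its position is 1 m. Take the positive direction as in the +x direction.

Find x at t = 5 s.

On each constant-a segment, Δv = aΔt and Δx = v₀Δt + ½aΔt²; chain segment to segment.
0–3 s: v starts -8 m/s; Δx = -8·3 + ½·2·3² = -15 m; v ends -2 m/s.
3–5 s: v starts -2 m/s; Δx = -2·2 + ½·-5·2² = -14 m; v ends -12 m/s.
x(5) = 1 + Σ Δx = -28 m.

-28 m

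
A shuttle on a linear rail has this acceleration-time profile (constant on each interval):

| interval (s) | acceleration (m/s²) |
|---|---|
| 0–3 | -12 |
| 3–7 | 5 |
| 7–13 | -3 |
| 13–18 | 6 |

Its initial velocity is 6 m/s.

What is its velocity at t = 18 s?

2 m/s

Δv equals the area under the a-t graph; then v = v₀ + Δv.
0–3 s: -12 × 3 = -36 m/s
3–7 s: 5 × 4 = 20 m/s
7–13 s: -3 × 6 = -18 m/s
13–18 s: 6 × 5 = 30 m/s
Δv = -4 m/s, so v(18) = 6 + (-4) = 2 m/s.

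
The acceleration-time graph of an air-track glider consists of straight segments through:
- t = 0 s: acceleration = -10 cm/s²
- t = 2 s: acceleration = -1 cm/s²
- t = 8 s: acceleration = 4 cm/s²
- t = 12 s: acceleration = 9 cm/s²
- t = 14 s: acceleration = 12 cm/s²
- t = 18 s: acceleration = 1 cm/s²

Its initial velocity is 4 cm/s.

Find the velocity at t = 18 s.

75 cm/s

Δv equals the area under the a-t graph; then v = v₀ + Δv.
0–2 s: ½(-10 + -1)(2) = -11 cm/s
2–8 s: ½(-1 + 4)(6) = 9 cm/s
8–12 s: ½(4 + 9)(4) = 26 cm/s
12–14 s: ½(9 + 12)(2) = 21 cm/s
14–18 s: ½(12 + 1)(4) = 26 cm/s
Δv = 71 cm/s, so v(18) = 4 + (71) = 75 cm/s.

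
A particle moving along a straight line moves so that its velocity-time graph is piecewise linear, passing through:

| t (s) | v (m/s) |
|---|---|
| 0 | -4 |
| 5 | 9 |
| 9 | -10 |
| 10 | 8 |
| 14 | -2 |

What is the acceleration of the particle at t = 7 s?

Acceleration is the slope of the v-t graph on 5–9 s: (-10 − 9)/(9 − 5) = -4.75 m/s².

-4.75 m/s²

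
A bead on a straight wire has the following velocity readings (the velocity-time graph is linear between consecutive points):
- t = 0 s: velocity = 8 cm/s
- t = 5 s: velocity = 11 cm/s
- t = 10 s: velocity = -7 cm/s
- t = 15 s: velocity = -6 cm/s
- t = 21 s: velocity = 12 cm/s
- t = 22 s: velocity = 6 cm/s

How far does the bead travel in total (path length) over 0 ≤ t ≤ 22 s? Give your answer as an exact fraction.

2567/18 cm

Distance (not displacement) is the total path length: add the absolute areas under v-t.
0–5 s: |½(8 + 11)(5)| = 47.5 cm
5–10 s: v = 0 at t = 145/18 s; triangle areas 605/36 + 245/36 = 425/18 cm
10–15 s: |½(-7 + -6)(5)| = 32.5 cm
15–21 s: v = 0 at t = 17 s; triangle areas 6 + 24 = 30 cm
21–22 s: |½(12 + 6)(1)| = 9 cm
Total distance = 2567/18 cm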